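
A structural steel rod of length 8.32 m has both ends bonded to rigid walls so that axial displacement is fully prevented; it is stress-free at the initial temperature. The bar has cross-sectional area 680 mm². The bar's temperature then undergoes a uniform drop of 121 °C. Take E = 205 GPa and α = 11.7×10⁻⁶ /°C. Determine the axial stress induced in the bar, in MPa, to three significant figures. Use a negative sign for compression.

Free thermal expansion αLΔT = 11.7e-6 · 8320 · -121 = -11.78 mm.
The walls impose strain ε = −(-11.78)/8320 = 1.4157e-03; σ = Eε = 205000 · 1.4157e-03 = 290.2 MPa.

290 MPa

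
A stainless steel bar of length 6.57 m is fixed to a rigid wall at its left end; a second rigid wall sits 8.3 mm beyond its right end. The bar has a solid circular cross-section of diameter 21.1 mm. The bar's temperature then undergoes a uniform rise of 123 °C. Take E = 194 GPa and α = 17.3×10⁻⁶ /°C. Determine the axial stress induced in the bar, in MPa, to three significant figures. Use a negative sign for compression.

Free thermal expansion αLΔT = 17.3e-6 · 6570 · 123 = 13.98 mm.
The walls engage after the gap closes; constrained expansion = 13.98 − 8.3 = 5.68 mm.
The walls impose strain ε = −(5.68)/6570 = -8.6458e-04; σ = Eε = 194000 · -8.6458e-04 = -167.7 MPa.

-168 MPa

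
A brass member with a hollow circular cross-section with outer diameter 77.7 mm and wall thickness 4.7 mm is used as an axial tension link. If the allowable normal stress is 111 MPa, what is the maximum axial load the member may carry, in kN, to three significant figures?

120 kN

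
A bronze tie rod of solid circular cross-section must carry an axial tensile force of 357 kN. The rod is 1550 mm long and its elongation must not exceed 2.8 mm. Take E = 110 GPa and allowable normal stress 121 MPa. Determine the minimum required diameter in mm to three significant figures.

61.3 mm

Required area A ≥ P/σ_allow = 357000/121 = 2950 mm².
For a solid circular section, d ≥ √(4A/π) = 61.29 mm.
Elongation limit: A ≥ PL/(Eδ_allow) = 357000·1550/(110000·2.8) = 1797 mm² ⇒ d ≥ 47.83 mm.
The stress limit governs.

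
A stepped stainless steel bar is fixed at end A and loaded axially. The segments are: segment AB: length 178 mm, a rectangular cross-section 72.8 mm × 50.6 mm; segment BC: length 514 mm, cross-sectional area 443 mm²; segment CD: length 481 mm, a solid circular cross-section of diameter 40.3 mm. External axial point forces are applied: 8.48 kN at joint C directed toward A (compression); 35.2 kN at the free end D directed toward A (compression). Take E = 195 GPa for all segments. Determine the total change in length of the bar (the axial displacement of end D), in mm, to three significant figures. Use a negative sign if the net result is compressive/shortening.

-0.339 mm

Internal axial forces (sectioning from the free end, tension +): N_CD = -35.2 kN, N_BC = -43.68 kN, N_AB = -43.68 kN.
A_AB = 3684 mm².
A_CD = 1276 mm².
δ_AB = -43680·178/(3684·195000) = -0.01082 mm
δ_BC = -43680·514/(443·195000) = -0.2599 mm
δ_CD = -35200·481/(1276·195000) = -0.06807 mm
δ = Σδ_i = -0.3388 mm.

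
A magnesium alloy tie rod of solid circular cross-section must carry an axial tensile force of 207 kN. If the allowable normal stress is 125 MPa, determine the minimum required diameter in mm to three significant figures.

45.9 mm

Required area A ≥ P/σ_allow = 207000/125 = 1656 mm².
For a solid circular section, d ≥ √(4A/π) = 45.92 mm.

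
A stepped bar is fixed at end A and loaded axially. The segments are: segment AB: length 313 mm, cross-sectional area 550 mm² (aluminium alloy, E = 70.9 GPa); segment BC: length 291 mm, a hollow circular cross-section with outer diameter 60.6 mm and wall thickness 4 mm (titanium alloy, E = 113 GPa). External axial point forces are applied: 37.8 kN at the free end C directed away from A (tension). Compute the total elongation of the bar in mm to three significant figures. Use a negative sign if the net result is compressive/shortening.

Internal axial forces (sectioning from the free end, tension +): N_BC = 37.8 kN, N_AB = 37.8 kN.
A_BC = 711.3 mm².
δ_AB = 37800·313/(550·70900) = 0.3034 mm
δ_BC = 37800·291/(711.3·113000) = 0.1369 mm
δ = Σδ_i = 0.4403 mm.

0.440 mm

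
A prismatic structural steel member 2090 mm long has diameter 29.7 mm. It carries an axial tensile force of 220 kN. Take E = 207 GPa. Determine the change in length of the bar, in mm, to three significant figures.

A = 692.8 mm².
δ_mech = NL/(AE) = 220000·2090/(692.8·207000) = 3.206 mm.

3.21 mm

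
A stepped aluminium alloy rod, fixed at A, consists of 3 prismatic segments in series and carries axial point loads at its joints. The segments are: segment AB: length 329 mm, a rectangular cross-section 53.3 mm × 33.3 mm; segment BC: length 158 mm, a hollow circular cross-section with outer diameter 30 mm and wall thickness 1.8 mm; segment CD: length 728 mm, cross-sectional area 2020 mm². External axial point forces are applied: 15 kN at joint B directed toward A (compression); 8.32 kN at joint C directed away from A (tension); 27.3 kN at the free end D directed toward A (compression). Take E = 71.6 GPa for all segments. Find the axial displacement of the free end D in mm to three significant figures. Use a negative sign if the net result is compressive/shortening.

-0.488 mm

Internal axial forces (sectioning from the free end, tension +): N_CD = -27.3 kN, N_BC = -18.98 kN, N_AB = -33.98 kN.
A_AB = 1775 mm².
A_BC = 159.5 mm².
δ_AB = -33980·329/(1775·71600) = -0.08797 mm
δ_BC = -18980·158/(159.5·71600) = -0.2626 mm
δ_CD = -27300·728/(2020·71600) = -0.1374 mm
δ = Σδ_i = -0.488 mm.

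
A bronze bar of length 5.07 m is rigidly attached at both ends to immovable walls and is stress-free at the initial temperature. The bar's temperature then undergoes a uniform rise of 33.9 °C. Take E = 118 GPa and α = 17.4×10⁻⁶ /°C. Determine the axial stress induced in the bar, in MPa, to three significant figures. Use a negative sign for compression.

Free thermal expansion αLΔT = 17.4e-6 · 5070 · 33.9 = 2.991 mm.
The walls impose strain ε = −(2.991)/5070 = -5.8986e-04; σ = Eε = 118000 · -5.8986e-04 = -69.6 MPa.

-69.6 MPa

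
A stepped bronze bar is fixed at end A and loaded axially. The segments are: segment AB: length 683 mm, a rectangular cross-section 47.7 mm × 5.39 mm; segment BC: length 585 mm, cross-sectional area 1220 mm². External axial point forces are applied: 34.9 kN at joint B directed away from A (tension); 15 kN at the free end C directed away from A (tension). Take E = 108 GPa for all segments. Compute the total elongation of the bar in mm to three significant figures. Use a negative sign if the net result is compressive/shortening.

1.29 mm

Internal axial forces (sectioning from the free end, tension +): N_BC = 15 kN, N_AB = 49.9 kN.
A_AB = 257.1 mm².
δ_AB = 49900·683/(257.1·108000) = 1.227 mm
δ_BC = 15000·585/(1220·108000) = 0.0666 mm
δ = Σδ_i = 1.294 mm.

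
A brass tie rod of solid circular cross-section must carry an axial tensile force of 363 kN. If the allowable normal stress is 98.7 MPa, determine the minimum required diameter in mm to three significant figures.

Required area A ≥ P/σ_allow = 363000/98.7 = 3678 mm².
For a solid circular section, d ≥ √(4A/π) = 68.43 mm.

68.4 mm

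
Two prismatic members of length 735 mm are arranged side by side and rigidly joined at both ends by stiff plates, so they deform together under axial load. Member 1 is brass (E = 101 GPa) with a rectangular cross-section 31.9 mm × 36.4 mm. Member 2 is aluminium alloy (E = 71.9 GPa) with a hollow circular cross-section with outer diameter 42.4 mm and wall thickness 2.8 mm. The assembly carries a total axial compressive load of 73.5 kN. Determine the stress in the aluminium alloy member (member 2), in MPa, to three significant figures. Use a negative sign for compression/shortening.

-37.1 MPa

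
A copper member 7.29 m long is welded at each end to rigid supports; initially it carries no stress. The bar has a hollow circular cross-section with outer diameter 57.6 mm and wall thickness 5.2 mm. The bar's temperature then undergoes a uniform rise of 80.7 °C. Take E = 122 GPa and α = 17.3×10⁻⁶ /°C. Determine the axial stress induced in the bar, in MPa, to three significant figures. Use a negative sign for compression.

Free thermal expansion αLΔT = 17.3e-6 · 7290 · 80.7 = 10.18 mm.
The walls impose strain ε = −(10.18)/7290 = -1.3961e-03; σ = Eε = 122000 · -1.3961e-03 = -170.3 MPa.

-170 MPa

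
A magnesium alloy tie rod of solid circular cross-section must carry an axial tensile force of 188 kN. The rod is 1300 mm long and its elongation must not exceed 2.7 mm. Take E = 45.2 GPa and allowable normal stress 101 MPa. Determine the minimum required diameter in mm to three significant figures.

Required area A ≥ P/σ_allow = 188000/101 = 1861 mm².
For a solid circular section, d ≥ √(4A/π) = 48.68 mm.
Elongation limit: A ≥ PL/(Eδ_allow) = 188000·1300/(45200·2.7) = 2003 mm² ⇒ d ≥ 50.5 mm.
The elongation limit governs.

50.5 mm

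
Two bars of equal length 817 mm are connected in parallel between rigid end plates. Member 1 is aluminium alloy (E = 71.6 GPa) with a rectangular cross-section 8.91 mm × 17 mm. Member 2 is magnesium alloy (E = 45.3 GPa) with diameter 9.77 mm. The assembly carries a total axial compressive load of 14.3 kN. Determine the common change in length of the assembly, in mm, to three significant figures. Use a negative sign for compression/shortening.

A_1 = 151.5 mm².
A_2 = 74.97 mm².
Equal strain + equilibrium ⇒ each member carries load in proportion to AE: A₁E₁ = 10850000 N, A₂E₂ = 3396000 N, ΣAE = 14240000 N.
δ = PL/ΣAE = -14300·817/14240000 = -0.8204 mm.

-0.820 mm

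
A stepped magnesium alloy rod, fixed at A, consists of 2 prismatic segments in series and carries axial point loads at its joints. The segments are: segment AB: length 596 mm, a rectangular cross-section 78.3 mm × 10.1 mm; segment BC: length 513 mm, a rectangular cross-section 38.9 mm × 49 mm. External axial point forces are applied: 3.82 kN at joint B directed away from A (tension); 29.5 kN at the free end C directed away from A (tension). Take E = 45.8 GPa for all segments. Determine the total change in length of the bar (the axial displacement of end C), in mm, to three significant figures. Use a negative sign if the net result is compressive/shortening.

Internal axial forces (sectioning from the free end, tension +): N_BC = 29.5 kN, N_AB = 33.32 kN.
A_AB = 790.8 mm².
A_BC = 1906 mm².
δ_AB = 33320·596/(790.8·45800) = 0.5483 mm
δ_BC = 29500·513/(1906·45800) = 0.1734 mm
δ = Σδ_i = 0.7216 mm.

0.722 mm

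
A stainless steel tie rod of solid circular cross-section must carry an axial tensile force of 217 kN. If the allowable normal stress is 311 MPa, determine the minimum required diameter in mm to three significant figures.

29.8 mm

Required area A ≥ P/σ_allow = 217000/311 = 697.7 mm².
For a solid circular section, d ≥ √(4A/π) = 29.81 mm.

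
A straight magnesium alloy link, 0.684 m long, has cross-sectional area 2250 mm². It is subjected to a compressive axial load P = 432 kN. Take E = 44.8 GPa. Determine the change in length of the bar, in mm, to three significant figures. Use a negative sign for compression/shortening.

-2.93 mm

δ_mech = NL/(AE) = -432000·684/(2250·44800) = -2.931 mm.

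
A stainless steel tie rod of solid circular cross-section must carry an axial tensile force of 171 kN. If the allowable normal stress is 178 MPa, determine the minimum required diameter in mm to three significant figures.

35.0 mm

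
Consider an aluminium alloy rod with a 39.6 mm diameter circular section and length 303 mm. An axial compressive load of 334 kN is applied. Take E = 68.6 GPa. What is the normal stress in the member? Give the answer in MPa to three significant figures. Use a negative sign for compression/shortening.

-271 MPa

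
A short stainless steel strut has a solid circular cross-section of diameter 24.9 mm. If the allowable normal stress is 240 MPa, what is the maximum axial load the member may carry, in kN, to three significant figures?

117 kN

A = 487 mm².
P_max = σ_allow · A = 240 · 487 = 116900 N = 116.9 kN.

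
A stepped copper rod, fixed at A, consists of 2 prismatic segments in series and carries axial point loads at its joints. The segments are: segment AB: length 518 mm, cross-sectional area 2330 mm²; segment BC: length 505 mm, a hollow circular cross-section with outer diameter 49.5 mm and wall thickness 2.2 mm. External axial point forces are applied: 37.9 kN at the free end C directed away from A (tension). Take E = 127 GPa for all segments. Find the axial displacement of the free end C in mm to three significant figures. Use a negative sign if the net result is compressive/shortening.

0.527 mm

Internal axial forces (sectioning from the free end, tension +): N_BC = 37.9 kN, N_AB = 37.9 kN.
A_BC = 326.9 mm².
δ_AB = 37900·518/(2330·127000) = 0.06635 mm
δ_BC = 37900·505/(326.9·127000) = 0.461 mm
δ = Σδ_i = 0.5273 mm.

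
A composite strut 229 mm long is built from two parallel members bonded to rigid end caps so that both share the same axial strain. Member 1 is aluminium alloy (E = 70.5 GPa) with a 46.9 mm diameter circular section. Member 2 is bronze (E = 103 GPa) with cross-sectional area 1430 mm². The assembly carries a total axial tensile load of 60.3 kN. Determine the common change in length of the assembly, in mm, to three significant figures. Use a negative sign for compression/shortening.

A_1 = 1728 mm².
Equal strain + equilibrium ⇒ each member carries load in proportion to AE: A₁E₁ = 121800000 N, A₂E₂ = 147300000 N, ΣAE = 269100000 N.
δ = PL/ΣAE = 60300·229/269100000 = 0.05132 mm.

0.0513 mm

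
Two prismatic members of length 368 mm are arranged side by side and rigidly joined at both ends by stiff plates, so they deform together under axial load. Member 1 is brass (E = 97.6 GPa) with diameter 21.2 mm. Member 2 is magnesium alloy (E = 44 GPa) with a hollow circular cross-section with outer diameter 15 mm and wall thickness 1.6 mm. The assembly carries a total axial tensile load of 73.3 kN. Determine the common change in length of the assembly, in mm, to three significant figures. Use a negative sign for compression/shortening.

0.721 mm

A_1 = 353 mm².
A_2 = 67.36 mm².
Equal strain + equilibrium ⇒ each member carries load in proportion to AE: A₁E₁ = 34450000 N, A₂E₂ = 2964000 N, ΣAE = 37420000 N.
δ = PL/ΣAE = 73300·368/37420000 = 0.7209 mm.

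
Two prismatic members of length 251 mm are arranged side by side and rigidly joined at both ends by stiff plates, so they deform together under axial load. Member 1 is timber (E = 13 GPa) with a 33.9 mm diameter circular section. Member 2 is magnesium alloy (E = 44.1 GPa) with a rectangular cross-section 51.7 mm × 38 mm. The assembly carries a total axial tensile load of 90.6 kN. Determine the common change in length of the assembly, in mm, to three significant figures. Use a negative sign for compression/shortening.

A_1 = 902.6 mm².
A_2 = 1965 mm².
Equal strain + equilibrium ⇒ each member carries load in proportion to AE: A₁E₁ = 11730000 N, A₂E₂ = 86640000 N, ΣAE = 98370000 N.
δ = PL/ΣAE = 90600·251/98370000 = 0.2312 mm.

0.231 mm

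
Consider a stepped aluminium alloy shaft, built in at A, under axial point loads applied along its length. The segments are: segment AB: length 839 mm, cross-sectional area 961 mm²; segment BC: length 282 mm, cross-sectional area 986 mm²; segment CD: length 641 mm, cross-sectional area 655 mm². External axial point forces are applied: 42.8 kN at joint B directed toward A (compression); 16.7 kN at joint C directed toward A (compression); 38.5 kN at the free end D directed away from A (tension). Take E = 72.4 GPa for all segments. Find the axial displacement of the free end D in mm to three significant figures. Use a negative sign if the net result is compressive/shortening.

0.353 mm

Internal axial forces (sectioning from the free end, tension +): N_CD = 38.5 kN, N_BC = 21.8 kN, N_AB = -21 kN.
δ_AB = -21000·839/(961·72400) = -0.2532 mm
δ_BC = 21800·282/(986·72400) = 0.08612 mm
δ_CD = 38500·641/(655·72400) = 0.5204 mm
δ = Σδ_i = 0.3533 mm.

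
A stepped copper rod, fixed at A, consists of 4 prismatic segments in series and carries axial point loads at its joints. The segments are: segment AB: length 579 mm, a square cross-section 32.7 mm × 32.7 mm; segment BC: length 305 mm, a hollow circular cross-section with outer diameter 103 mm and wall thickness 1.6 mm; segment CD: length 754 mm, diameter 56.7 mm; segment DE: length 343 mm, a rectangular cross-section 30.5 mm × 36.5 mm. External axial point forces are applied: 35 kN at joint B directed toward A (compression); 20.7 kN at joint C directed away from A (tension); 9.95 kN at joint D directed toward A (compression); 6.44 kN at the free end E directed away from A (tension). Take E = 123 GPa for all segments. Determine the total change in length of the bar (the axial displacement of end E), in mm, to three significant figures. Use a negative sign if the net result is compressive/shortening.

0.0128 mm

Internal axial forces (sectioning from the free end, tension +): N_DE = 6.44 kN, N_CD = -3.51 kN, N_BC = 17.19 kN, N_AB = -17.81 kN.
A_AB = 1069 mm².
A_BC = 509.7 mm².
A_CD = 2525 mm².
A_DE = 1113 mm².
δ_AB = -17810·579/(1069·123000) = -0.0784 mm
δ_BC = 17190·305/(509.7·123000) = 0.08363 mm
δ_CD = -3510·754/(2525·123000) = -0.008522 mm
δ_DE = 6440·343/(1113·123000) = 0.01613 mm
δ = Σδ_i = 0.01284 mm.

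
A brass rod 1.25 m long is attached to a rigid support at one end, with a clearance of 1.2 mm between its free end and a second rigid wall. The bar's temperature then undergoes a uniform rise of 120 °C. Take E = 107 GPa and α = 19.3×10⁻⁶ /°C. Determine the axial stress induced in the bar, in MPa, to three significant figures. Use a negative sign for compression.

-145 MPa

Free thermal expansion αLΔT = 19.3e-6 · 1250 · 120 = 2.895 mm.
The walls engage after the gap closes; constrained expansion = 2.895 − 1.2 = 1.695 mm.
The walls impose strain ε = −(1.695)/1250 = -1.3560e-03; σ = Eε = 107000 · -1.3560e-03 = -145.1 MPa.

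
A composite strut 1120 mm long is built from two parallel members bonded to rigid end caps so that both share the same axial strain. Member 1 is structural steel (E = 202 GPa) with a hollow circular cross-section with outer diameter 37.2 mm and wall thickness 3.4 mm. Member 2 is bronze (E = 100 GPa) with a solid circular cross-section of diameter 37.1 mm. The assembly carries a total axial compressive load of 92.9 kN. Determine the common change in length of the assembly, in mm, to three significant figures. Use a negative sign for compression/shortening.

A_1 = 361 mm².
A_2 = 1081 mm².
Equal strain + equilibrium ⇒ each member carries load in proportion to AE: A₁E₁ = 72930000 N, A₂E₂ = 108100000 N, ΣAE = 181000000 N.
δ = PL/ΣAE = -92900·1120/181000000 = -0.5748 mm.

-0.575 mm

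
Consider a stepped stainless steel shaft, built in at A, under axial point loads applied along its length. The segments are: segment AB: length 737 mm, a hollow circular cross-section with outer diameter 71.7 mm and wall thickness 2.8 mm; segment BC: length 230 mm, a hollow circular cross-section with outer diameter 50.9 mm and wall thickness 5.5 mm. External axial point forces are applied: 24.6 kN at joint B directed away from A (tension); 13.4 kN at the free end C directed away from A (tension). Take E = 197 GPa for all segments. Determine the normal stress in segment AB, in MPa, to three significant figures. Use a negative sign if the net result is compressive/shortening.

62.7 MPa

Internal axial forces (sectioning from the free end, tension +): N_BC = 13.4 kN, N_AB = 38 kN.
A_AB = 606.1 mm².
σ_AB = N_AB/A_AB = 38000/606.1 = 62.7 MPa.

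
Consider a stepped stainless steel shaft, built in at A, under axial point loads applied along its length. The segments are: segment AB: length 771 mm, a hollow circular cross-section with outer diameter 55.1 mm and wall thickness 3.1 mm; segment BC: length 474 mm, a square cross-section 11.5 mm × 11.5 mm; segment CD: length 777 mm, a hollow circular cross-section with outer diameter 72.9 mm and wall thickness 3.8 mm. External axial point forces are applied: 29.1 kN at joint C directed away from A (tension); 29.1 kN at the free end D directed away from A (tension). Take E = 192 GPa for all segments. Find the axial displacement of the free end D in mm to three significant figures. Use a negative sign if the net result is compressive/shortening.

1.69 mm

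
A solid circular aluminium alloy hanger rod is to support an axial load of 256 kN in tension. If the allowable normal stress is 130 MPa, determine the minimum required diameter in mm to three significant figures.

50.1 mm

Required area A ≥ P/σ_allow = 256000/130 = 1969 mm².
For a solid circular section, d ≥ √(4A/π) = 50.07 mm.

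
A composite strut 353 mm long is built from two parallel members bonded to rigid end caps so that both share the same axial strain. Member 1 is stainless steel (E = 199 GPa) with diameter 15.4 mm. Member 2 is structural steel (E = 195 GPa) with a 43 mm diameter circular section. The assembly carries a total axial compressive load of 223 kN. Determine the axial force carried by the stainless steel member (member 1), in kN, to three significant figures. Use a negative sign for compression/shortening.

-25.8 kN

A_1 = 186.3 mm².
A_2 = 1452 mm².
Equal strain + equilibrium ⇒ each member carries load in proportion to AE: A₁E₁ = 37070000 N, A₂E₂ = 283200000 N, ΣAE = 320200000 N.
F₁ = P·A₁E₁/ΣAE = -223000·37070000/320200000 = -25810 N.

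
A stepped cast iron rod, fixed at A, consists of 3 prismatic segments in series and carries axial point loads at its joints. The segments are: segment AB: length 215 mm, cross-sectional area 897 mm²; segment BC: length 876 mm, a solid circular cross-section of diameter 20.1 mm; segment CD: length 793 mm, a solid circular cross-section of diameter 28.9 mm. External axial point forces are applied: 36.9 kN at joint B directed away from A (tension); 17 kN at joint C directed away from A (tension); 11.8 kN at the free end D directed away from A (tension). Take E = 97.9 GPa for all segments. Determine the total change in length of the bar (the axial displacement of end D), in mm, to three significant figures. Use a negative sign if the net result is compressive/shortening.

Internal axial forces (sectioning from the free end, tension +): N_CD = 11.8 kN, N_BC = 28.8 kN, N_AB = 65.7 kN.
A_BC = 317.3 mm².
A_CD = 656 mm².
δ_AB = 65700·215/(897·97900) = 0.1609 mm
δ_BC = 28800·876/(317.3·97900) = 0.8121 mm
δ_CD = 11800·793/(656·97900) = 0.1457 mm
δ = Σδ_i = 1.119 mm.

1.12 mm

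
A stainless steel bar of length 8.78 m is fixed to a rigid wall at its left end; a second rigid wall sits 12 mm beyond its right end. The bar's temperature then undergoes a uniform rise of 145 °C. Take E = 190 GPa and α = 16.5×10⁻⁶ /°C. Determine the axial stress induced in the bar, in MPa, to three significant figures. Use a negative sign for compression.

-195 MPa

Free thermal expansion αLΔT = 16.5e-6 · 8780 · 145 = 21.01 mm.
The walls engage after the gap closes; constrained expansion = 21.01 − 12 = 9.006 mm.
The walls impose strain ε = −(9.006)/8780 = -1.0258e-03; σ = Eε = 190000 · -1.0258e-03 = -194.9 MPa.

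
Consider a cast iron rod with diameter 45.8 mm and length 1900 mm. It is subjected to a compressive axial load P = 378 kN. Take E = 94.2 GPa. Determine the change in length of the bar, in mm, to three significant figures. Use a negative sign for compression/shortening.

-4.63 mm

A = 1647 mm².
δ_mech = NL/(AE) = -378000·1900/(1647·94200) = -4.628 mm.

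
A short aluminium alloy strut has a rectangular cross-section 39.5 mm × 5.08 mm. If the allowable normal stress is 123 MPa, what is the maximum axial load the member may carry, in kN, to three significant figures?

A = 200.7 mm².
P_max = σ_allow · A = 123 · 200.7 = 24680 N = 24.68 kN.

24.7 kN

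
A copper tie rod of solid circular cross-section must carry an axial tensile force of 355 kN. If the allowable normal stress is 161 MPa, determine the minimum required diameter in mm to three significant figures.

Required area A ≥ P/σ_allow = 355000/161 = 2205 mm².
For a solid circular section, d ≥ √(4A/π) = 52.99 mm.

53.0 mm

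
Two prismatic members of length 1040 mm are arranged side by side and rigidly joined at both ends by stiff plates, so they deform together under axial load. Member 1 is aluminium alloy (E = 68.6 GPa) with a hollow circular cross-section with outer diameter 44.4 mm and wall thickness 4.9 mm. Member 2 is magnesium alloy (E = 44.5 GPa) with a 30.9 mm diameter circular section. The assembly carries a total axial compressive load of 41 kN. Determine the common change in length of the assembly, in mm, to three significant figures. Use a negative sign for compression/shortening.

-0.568 mm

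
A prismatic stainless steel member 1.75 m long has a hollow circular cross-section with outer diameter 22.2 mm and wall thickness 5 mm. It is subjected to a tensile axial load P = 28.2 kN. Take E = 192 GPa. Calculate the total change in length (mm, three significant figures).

0.951 mm

A = 270.2 mm².
δ_mech = NL/(AE) = 28200·1750/(270.2·192000) = 0.9513 mm.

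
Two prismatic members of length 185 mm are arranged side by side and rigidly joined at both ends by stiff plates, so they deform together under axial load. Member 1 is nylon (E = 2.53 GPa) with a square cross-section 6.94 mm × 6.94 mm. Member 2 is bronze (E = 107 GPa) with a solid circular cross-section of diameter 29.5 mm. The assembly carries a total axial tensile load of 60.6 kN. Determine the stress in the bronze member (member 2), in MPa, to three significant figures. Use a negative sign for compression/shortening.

88.5 MPa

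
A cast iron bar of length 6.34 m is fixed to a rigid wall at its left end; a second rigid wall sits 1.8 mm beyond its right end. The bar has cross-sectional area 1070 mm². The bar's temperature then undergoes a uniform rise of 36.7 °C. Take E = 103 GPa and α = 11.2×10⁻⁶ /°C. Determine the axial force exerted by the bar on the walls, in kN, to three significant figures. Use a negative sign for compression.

Free thermal expansion αLΔT = 11.2e-6 · 6340 · 36.7 = 2.606 mm.
The walls engage after the gap closes; constrained expansion = 2.606 − 1.8 = 0.806 mm.
The walls impose strain ε = −(0.806)/6340 = -1.2713e-04; σ = Eε = 103000 · -1.2713e-04 = -13.09 MPa.
Wall reaction R = σ·A = -13.09·1070 = -14010 N = -14.01 kN.

-14.0 kN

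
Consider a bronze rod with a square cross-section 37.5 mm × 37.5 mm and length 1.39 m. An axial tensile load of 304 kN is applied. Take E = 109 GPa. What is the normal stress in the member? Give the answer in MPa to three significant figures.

A = 1406 mm².
σ = N/A = 304000/1406 = 216.2 MPa.

216 MPa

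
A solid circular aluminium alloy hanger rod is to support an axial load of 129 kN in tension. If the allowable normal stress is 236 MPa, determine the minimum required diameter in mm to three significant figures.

Required area A ≥ P/σ_allow = 129000/236 = 546.6 mm².
For a solid circular section, d ≥ √(4A/π) = 26.38 mm.

26.4 mm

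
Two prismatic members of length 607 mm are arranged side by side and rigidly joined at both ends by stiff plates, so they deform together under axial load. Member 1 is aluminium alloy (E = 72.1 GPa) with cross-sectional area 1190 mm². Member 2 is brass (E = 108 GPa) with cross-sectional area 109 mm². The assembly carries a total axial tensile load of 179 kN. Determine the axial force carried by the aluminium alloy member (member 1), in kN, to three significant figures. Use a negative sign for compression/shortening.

157 kN

Equal strain + equilibrium ⇒ each member carries load in proportion to AE: A₁E₁ = 85800000 N, A₂E₂ = 11770000 N, ΣAE = 97570000 N.
F₁ = P·A₁E₁/ΣAE = 179000·85800000/97570000 = 157400 N.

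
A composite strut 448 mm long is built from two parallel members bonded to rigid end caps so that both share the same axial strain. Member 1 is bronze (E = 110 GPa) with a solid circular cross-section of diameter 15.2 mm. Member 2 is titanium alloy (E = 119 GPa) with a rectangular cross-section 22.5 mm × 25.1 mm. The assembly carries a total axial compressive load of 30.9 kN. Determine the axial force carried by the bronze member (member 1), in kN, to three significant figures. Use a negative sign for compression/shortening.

-7.08 kN

A_1 = 181.5 mm².
A_2 = 564.8 mm².
Equal strain + equilibrium ⇒ each member carries load in proportion to AE: A₁E₁ = 19960000 N, A₂E₂ = 67210000 N, ΣAE = 87170000 N.
F₁ = P·A₁E₁/ΣAE = -30900·19960000/87170000 = -7076 N.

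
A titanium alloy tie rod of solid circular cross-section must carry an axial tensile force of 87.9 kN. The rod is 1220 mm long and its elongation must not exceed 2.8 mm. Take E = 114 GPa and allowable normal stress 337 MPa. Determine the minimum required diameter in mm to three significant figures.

20.7 mm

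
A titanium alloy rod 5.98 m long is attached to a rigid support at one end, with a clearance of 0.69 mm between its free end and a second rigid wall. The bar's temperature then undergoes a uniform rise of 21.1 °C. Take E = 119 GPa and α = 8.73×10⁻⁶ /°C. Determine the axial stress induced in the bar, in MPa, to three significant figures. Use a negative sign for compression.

-8.19 MPa

Free thermal expansion αLΔT = 8.73e-6 · 5980 · 21.1 = 1.102 mm.
The walls engage after the gap closes; constrained expansion = 1.102 − 0.69 = 0.4115 mm.
The walls impose strain ε = −(0.4115)/5980 = -6.8818e-05; σ = Eε = 119000 · -6.8818e-05 = -8.189 MPa.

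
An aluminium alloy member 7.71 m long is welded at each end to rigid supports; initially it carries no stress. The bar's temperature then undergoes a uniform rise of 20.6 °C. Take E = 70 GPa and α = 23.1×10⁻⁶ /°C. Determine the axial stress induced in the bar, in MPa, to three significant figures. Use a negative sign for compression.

-33.3 MPa

Free thermal expansion αLΔT = 23.1e-6 · 7710 · 20.6 = 3.669 mm.
The walls impose strain ε = −(3.669)/7710 = -4.7586e-04; σ = Eε = 70000 · -4.7586e-04 = -33.31 MPa.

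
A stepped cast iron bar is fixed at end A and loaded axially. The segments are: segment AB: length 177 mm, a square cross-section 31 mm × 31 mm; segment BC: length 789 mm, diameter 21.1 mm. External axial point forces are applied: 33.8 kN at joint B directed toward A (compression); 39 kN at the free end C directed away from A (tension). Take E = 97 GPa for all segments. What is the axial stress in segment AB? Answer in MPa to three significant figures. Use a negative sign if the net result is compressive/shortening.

Internal axial forces (sectioning from the free end, tension +): N_BC = 39 kN, N_AB = 5.2 kN.
A_AB = 961 mm².
σ_AB = N_AB/A_AB = 5200/961 = 5.411 MPa.

5.41 MPa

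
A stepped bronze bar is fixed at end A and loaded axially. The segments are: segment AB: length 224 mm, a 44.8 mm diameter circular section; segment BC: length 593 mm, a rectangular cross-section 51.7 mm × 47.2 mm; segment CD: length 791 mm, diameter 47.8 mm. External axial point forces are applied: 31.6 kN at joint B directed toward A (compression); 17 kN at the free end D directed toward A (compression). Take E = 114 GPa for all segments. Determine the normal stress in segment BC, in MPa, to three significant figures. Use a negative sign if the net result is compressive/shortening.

Internal axial forces (sectioning from the free end, tension +): N_CD = -17 kN, N_BC = -17 kN, N_AB = -48.6 kN.
A_BC = 2440 mm².
σ_BC = N_BC/A_BC = -17000/2440 = -6.967 MPa.

-6.97 MPa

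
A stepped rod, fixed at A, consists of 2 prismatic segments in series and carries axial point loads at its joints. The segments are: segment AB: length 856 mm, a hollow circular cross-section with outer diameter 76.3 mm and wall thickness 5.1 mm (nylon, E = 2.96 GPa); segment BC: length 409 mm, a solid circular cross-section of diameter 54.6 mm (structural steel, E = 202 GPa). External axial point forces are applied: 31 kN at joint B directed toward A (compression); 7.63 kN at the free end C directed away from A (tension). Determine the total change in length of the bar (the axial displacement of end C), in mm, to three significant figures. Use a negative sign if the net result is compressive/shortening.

Internal axial forces (sectioning from the free end, tension +): N_BC = 7.63 kN, N_AB = -23.37 kN.
A_AB = 1141 mm².
A_BC = 2341 mm².
δ_AB = -23370·856/(1141·2960) = -5.924 mm
δ_BC = 7630·409/(2341·202000) = 0.006598 mm
δ = Σδ_i = -5.918 mm.

-5.92 mm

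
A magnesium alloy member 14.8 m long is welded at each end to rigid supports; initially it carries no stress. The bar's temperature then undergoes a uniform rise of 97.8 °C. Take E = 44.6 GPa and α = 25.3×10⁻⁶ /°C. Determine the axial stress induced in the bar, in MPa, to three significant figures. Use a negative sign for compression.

-110 MPa

Free thermal expansion αLΔT = 25.3e-6 · 14800 · 97.8 = 36.62 mm.
The walls impose strain ε = −(36.62)/14800 = -2.4743e-03; σ = Eε = 44600 · -2.4743e-03 = -110.4 MPa.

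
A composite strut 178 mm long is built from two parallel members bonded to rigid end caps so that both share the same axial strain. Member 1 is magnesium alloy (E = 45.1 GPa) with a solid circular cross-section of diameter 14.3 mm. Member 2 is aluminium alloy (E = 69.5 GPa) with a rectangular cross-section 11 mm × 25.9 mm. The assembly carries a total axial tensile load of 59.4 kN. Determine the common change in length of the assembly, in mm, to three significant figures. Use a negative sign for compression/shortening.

A_1 = 160.6 mm².
A_2 = 284.9 mm².
Equal strain + equilibrium ⇒ each member carries load in proportion to AE: A₁E₁ = 7243000 N, A₂E₂ = 19800000 N, ΣAE = 27040000 N.
δ = PL/ΣAE = 59400·178/27040000 = 0.391 mm.

0.391 mm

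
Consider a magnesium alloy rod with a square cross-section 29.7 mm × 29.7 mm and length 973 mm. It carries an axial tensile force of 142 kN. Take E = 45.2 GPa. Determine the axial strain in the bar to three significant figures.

0.00356

A = 882.1 mm².
σ = N/A = 161 MPa; ε = σ/E = 161/45200 = 3.562e-03.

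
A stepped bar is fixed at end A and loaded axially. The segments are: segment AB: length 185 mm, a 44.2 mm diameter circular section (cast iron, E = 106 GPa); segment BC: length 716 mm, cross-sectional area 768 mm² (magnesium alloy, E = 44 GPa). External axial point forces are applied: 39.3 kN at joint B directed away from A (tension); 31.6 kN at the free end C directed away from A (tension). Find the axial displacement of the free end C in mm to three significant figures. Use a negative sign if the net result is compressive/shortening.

0.750 mm

Internal axial forces (sectioning from the free end, tension +): N_BC = 31.6 kN, N_AB = 70.9 kN.
A_AB = 1534 mm².
δ_AB = 70900·185/(1534·106000) = 0.08065 mm
δ_BC = 31600·716/(768·44000) = 0.6696 mm
δ = Σδ_i = 0.7502 mm.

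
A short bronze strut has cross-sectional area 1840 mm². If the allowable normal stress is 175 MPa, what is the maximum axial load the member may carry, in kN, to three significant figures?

P_max = σ_allow · A = 175 · 1840 = 322000 N = 322 kN.

322 kN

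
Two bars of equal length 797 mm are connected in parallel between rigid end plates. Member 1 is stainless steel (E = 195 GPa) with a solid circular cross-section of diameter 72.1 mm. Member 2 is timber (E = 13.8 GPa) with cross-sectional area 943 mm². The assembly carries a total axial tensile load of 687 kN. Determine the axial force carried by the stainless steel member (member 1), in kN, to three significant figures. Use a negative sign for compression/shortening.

A_1 = 4083 mm².
Equal strain + equilibrium ⇒ each member carries load in proportion to AE: A₁E₁ = 796200000 N, A₂E₂ = 13010000 N, ΣAE = 809200000 N.
F₁ = P·A₁E₁/ΣAE = 687000·796200000/809200000 = 676000 N.

676 kN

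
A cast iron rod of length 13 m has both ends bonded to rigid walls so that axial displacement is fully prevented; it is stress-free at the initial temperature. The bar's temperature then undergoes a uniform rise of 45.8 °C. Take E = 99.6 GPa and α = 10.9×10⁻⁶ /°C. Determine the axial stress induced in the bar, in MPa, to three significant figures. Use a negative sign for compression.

-49.7 MPa

Free thermal expansion αLΔT = 10.9e-6 · 13000 · 45.8 = 6.49 mm.
The walls impose strain ε = −(6.49)/13000 = -4.9922e-04; σ = Eε = 99600 · -4.9922e-04 = -49.72 MPa.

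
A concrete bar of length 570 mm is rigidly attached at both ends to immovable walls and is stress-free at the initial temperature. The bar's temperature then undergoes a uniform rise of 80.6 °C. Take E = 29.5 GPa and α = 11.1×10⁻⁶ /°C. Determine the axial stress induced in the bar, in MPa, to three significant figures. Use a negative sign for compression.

-26.4 MPa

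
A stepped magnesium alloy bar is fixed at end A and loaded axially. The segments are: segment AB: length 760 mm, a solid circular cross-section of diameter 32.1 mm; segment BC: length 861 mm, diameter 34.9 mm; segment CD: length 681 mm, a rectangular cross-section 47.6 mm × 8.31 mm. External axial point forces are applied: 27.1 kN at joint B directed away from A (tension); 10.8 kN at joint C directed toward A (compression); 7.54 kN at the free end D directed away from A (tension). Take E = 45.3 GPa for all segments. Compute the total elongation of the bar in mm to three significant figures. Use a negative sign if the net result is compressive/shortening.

Internal axial forces (sectioning from the free end, tension +): N_CD = 7.54 kN, N_BC = -3.26 kN, N_AB = 23.84 kN.
A_AB = 809.3 mm².
A_BC = 956.6 mm².
A_CD = 395.6 mm².
δ_AB = 23840·760/(809.3·45300) = 0.4942 mm
δ_BC = -3260·861/(956.6·45300) = -0.06477 mm
δ_CD = 7540·681/(395.6·45300) = 0.2866 mm
δ = Σδ_i = 0.716 mm.

0.716 mm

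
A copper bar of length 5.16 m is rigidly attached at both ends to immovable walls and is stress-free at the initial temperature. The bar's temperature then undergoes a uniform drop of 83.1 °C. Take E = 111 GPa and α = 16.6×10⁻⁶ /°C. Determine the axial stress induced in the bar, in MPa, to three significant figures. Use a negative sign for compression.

153 MPa

Free thermal expansion αLΔT = 16.6e-6 · 5160 · -83.1 = -7.118 mm.
The walls impose strain ε = −(-7.118)/5160 = 1.3795e-03; σ = Eε = 111000 · 1.3795e-03 = 153.1 MPa.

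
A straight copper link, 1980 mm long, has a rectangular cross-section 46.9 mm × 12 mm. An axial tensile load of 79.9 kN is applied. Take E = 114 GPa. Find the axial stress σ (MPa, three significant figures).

A = 562.8 mm².
σ = N/A = 79900/562.8 = 142 MPa.

142 MPa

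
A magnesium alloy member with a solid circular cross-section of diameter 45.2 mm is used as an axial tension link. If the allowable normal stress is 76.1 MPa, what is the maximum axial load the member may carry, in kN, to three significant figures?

A = 1605 mm².
P_max = σ_allow · A = 76.1 · 1605 = 122100 N = 122.1 kN.

122 kN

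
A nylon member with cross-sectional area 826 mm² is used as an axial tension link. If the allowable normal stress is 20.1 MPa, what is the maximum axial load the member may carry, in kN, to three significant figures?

16.6 kN

P_max = σ_allow · A = 20.1 · 826 = 16600 N = 16.6 kN.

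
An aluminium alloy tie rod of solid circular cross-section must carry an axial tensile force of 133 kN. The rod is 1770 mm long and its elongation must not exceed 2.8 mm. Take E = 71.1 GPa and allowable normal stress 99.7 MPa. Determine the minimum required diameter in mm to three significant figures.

Required area A ≥ P/σ_allow = 133000/99.7 = 1334 mm².
For a solid circular section, d ≥ √(4A/π) = 41.21 mm.
Elongation limit: A ≥ PL/(Eδ_allow) = 133000·1770/(71100·2.8) = 1182 mm² ⇒ d ≥ 38.8 mm.
The stress limit governs.

41.2 mm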